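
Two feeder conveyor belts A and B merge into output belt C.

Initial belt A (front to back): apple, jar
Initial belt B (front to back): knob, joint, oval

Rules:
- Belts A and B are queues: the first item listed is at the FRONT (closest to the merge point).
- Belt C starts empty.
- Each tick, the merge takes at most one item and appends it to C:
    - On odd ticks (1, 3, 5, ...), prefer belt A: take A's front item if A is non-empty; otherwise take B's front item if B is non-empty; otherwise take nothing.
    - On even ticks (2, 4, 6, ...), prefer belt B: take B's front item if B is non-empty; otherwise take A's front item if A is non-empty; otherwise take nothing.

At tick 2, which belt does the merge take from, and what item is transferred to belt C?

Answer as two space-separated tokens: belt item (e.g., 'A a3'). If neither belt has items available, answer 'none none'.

Tick 1: prefer A, take apple from A; A=[jar] B=[knob,joint,oval] C=[apple]
Tick 2: prefer B, take knob from B; A=[jar] B=[joint,oval] C=[apple,knob]

Answer: B knob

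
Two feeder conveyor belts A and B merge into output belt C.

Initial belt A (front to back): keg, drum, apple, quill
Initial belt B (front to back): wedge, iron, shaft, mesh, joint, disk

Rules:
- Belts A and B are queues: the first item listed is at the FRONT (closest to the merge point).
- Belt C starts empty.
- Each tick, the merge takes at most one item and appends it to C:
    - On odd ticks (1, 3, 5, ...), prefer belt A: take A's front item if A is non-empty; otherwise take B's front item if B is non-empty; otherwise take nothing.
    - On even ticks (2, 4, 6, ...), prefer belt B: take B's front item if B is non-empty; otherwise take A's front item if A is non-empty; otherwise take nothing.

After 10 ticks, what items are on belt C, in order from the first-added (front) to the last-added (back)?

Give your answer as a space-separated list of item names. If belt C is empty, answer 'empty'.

Answer: keg wedge drum iron apple shaft quill mesh joint disk

Derivation:
Tick 1: prefer A, take keg from A; A=[drum,apple,quill] B=[wedge,iron,shaft,mesh,joint,disk] C=[keg]
Tick 2: prefer B, take wedge from B; A=[drum,apple,quill] B=[iron,shaft,mesh,joint,disk] C=[keg,wedge]
Tick 3: prefer A, take drum from A; A=[apple,quill] B=[iron,shaft,mesh,joint,disk] C=[keg,wedge,drum]
Tick 4: prefer B, take iron from B; A=[apple,quill] B=[shaft,mesh,joint,disk] C=[keg,wedge,drum,iron]
Tick 5: prefer A, take apple from A; A=[quill] B=[shaft,mesh,joint,disk] C=[keg,wedge,drum,iron,apple]
Tick 6: prefer B, take shaft from B; A=[quill] B=[mesh,joint,disk] C=[keg,wedge,drum,iron,apple,shaft]
Tick 7: prefer A, take quill from A; A=[-] B=[mesh,joint,disk] C=[keg,wedge,drum,iron,apple,shaft,quill]
Tick 8: prefer B, take mesh from B; A=[-] B=[joint,disk] C=[keg,wedge,drum,iron,apple,shaft,quill,mesh]
Tick 9: prefer A, take joint from B; A=[-] B=[disk] C=[keg,wedge,drum,iron,apple,shaft,quill,mesh,joint]
Tick 10: prefer B, take disk from B; A=[-] B=[-] C=[keg,wedge,drum,iron,apple,shaft,quill,mesh,joint,disk]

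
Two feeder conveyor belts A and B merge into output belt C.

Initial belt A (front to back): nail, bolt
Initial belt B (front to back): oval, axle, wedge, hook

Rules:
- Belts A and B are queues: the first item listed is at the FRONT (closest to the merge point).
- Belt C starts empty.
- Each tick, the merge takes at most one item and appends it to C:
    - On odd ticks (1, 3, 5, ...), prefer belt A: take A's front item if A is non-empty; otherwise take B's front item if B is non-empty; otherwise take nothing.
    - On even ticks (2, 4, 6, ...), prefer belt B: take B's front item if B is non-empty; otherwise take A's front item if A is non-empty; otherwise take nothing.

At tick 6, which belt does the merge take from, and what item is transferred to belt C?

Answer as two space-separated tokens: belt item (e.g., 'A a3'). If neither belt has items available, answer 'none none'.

Tick 1: prefer A, take nail from A; A=[bolt] B=[oval,axle,wedge,hook] C=[nail]
Tick 2: prefer B, take oval from B; A=[bolt] B=[axle,wedge,hook] C=[nail,oval]
Tick 3: prefer A, take bolt from A; A=[-] B=[axle,wedge,hook] C=[nail,oval,bolt]
Tick 4: prefer B, take axle from B; A=[-] B=[wedge,hook] C=[nail,oval,bolt,axle]
Tick 5: prefer A, take wedge from B; A=[-] B=[hook] C=[nail,oval,bolt,axle,wedge]
Tick 6: prefer B, take hook from B; A=[-] B=[-] C=[nail,oval,bolt,axle,wedge,hook]

Answer: B hook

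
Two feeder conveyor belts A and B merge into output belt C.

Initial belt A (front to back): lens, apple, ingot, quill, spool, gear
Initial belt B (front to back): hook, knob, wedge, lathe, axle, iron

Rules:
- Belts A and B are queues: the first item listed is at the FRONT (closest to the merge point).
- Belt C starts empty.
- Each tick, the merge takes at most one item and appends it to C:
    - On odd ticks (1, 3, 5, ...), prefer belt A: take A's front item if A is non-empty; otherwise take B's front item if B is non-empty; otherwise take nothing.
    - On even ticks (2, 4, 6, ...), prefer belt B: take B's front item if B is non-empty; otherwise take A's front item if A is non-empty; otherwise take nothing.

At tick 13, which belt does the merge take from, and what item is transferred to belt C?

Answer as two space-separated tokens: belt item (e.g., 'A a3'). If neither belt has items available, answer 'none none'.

Tick 1: prefer A, take lens from A; A=[apple,ingot,quill,spool,gear] B=[hook,knob,wedge,lathe,axle,iron] C=[lens]
Tick 2: prefer B, take hook from B; A=[apple,ingot,quill,spool,gear] B=[knob,wedge,lathe,axle,iron] C=[lens,hook]
Tick 3: prefer A, take apple from A; A=[ingot,quill,spool,gear] B=[knob,wedge,lathe,axle,iron] C=[lens,hook,apple]
Tick 4: prefer B, take knob from B; A=[ingot,quill,spool,gear] B=[wedge,lathe,axle,iron] C=[lens,hook,apple,knob]
Tick 5: prefer A, take ingot from A; A=[quill,spool,gear] B=[wedge,lathe,axle,iron] C=[lens,hook,apple,knob,ingot]
Tick 6: prefer B, take wedge from B; A=[quill,spool,gear] B=[lathe,axle,iron] C=[lens,hook,apple,knob,ingot,wedge]
Tick 7: prefer A, take quill from A; A=[spool,gear] B=[lathe,axle,iron] C=[lens,hook,apple,knob,ingot,wedge,quill]
Tick 8: prefer B, take lathe from B; A=[spool,gear] B=[axle,iron] C=[lens,hook,apple,knob,ingot,wedge,quill,lathe]
Tick 9: prefer A, take spool from A; A=[gear] B=[axle,iron] C=[lens,hook,apple,knob,ingot,wedge,quill,lathe,spool]
Tick 10: prefer B, take axle from B; A=[gear] B=[iron] C=[lens,hook,apple,knob,ingot,wedge,quill,lathe,spool,axle]
Tick 11: prefer A, take gear from A; A=[-] B=[iron] C=[lens,hook,apple,knob,ingot,wedge,quill,lathe,spool,axle,gear]
Tick 12: prefer B, take iron from B; A=[-] B=[-] C=[lens,hook,apple,knob,ingot,wedge,quill,lathe,spool,axle,gear,iron]
Tick 13: prefer A, both empty, nothing taken; A=[-] B=[-] C=[lens,hook,apple,knob,ingot,wedge,quill,lathe,spool,axle,gear,iron]

Answer: none none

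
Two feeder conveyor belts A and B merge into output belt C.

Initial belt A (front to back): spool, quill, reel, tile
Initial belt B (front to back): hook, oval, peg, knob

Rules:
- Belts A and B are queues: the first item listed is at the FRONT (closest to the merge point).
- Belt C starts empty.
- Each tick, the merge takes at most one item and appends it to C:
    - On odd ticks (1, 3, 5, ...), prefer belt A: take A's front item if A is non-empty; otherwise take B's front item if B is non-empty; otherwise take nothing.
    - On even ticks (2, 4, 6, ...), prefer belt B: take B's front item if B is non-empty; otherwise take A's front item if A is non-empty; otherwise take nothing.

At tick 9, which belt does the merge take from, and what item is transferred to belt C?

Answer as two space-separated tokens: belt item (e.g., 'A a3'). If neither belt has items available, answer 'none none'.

Answer: none none

Derivation:
Tick 1: prefer A, take spool from A; A=[quill,reel,tile] B=[hook,oval,peg,knob] C=[spool]
Tick 2: prefer B, take hook from B; A=[quill,reel,tile] B=[oval,peg,knob] C=[spool,hook]
Tick 3: prefer A, take quill from A; A=[reel,tile] B=[oval,peg,knob] C=[spool,hook,quill]
Tick 4: prefer B, take oval from B; A=[reel,tile] B=[peg,knob] C=[spool,hook,quill,oval]
Tick 5: prefer A, take reel from A; A=[tile] B=[peg,knob] C=[spool,hook,quill,oval,reel]
Tick 6: prefer B, take peg from B; A=[tile] B=[knob] C=[spool,hook,quill,oval,reel,peg]
Tick 7: prefer A, take tile from A; A=[-] B=[knob] C=[spool,hook,quill,oval,reel,peg,tile]
Tick 8: prefer B, take knob from B; A=[-] B=[-] C=[spool,hook,quill,oval,reel,peg,tile,knob]
Tick 9: prefer A, both empty, nothing taken; A=[-] B=[-] C=[spool,hook,quill,oval,reel,peg,tile,knob]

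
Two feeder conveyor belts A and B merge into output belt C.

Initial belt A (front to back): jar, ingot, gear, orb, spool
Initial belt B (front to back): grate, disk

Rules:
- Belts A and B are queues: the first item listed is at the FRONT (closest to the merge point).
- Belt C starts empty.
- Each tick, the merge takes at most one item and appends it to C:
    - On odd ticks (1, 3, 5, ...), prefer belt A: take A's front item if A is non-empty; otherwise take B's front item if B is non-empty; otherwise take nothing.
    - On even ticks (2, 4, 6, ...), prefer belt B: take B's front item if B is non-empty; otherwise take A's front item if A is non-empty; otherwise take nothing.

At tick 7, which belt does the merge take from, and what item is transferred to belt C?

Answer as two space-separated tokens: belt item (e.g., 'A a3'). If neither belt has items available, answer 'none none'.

Answer: A spool

Derivation:
Tick 1: prefer A, take jar from A; A=[ingot,gear,orb,spool] B=[grate,disk] C=[jar]
Tick 2: prefer B, take grate from B; A=[ingot,gear,orb,spool] B=[disk] C=[jar,grate]
Tick 3: prefer A, take ingot from A; A=[gear,orb,spool] B=[disk] C=[jar,grate,ingot]
Tick 4: prefer B, take disk from B; A=[gear,orb,spool] B=[-] C=[jar,grate,ingot,disk]
Tick 5: prefer A, take gear from A; A=[orb,spool] B=[-] C=[jar,grate,ingot,disk,gear]
Tick 6: prefer B, take orb from A; A=[spool] B=[-] C=[jar,grate,ingot,disk,gear,orb]
Tick 7: prefer A, take spool from A; A=[-] B=[-] C=[jar,grate,ingot,disk,gear,orb,spool]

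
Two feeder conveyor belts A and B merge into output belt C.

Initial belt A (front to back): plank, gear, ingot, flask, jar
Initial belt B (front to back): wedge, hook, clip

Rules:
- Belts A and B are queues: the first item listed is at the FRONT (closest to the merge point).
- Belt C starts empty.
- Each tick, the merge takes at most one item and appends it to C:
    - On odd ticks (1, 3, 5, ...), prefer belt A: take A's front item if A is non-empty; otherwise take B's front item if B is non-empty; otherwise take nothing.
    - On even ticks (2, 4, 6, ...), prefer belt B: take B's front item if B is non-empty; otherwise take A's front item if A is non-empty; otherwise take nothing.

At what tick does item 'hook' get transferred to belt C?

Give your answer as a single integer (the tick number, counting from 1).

Tick 1: prefer A, take plank from A; A=[gear,ingot,flask,jar] B=[wedge,hook,clip] C=[plank]
Tick 2: prefer B, take wedge from B; A=[gear,ingot,flask,jar] B=[hook,clip] C=[plank,wedge]
Tick 3: prefer A, take gear from A; A=[ingot,flask,jar] B=[hook,clip] C=[plank,wedge,gear]
Tick 4: prefer B, take hook from B; A=[ingot,flask,jar] B=[clip] C=[plank,wedge,gear,hook]

Answer: 4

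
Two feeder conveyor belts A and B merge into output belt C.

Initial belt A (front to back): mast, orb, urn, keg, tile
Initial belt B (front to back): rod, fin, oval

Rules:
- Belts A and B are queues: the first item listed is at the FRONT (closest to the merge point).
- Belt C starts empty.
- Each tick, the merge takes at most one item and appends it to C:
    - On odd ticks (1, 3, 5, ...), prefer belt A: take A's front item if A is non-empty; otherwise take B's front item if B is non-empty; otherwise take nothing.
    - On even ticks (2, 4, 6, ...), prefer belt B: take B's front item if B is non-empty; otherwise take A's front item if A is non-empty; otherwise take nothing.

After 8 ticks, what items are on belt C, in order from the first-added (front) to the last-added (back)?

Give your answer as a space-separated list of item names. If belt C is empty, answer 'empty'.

Tick 1: prefer A, take mast from A; A=[orb,urn,keg,tile] B=[rod,fin,oval] C=[mast]
Tick 2: prefer B, take rod from B; A=[orb,urn,keg,tile] B=[fin,oval] C=[mast,rod]
Tick 3: prefer A, take orb from A; A=[urn,keg,tile] B=[fin,oval] C=[mast,rod,orb]
Tick 4: prefer B, take fin from B; A=[urn,keg,tile] B=[oval] C=[mast,rod,orb,fin]
Tick 5: prefer A, take urn from A; A=[keg,tile] B=[oval] C=[mast,rod,orb,fin,urn]
Tick 6: prefer B, take oval from B; A=[keg,tile] B=[-] C=[mast,rod,orb,fin,urn,oval]
Tick 7: prefer A, take keg from A; A=[tile] B=[-] C=[mast,rod,orb,fin,urn,oval,keg]
Tick 8: prefer B, take tile from A; A=[-] B=[-] C=[mast,rod,orb,fin,urn,oval,keg,tile]

Answer: mast rod orb fin urn oval keg tile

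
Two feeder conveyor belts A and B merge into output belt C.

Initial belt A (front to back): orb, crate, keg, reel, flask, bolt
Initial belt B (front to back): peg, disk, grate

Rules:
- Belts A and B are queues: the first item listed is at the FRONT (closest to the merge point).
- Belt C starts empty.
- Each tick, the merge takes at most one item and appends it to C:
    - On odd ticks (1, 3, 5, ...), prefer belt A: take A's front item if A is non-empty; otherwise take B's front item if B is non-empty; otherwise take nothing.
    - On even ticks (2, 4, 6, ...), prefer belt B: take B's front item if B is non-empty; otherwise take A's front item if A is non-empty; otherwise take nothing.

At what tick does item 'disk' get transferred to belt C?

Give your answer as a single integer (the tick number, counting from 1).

Answer: 4

Derivation:
Tick 1: prefer A, take orb from A; A=[crate,keg,reel,flask,bolt] B=[peg,disk,grate] C=[orb]
Tick 2: prefer B, take peg from B; A=[crate,keg,reel,flask,bolt] B=[disk,grate] C=[orb,peg]
Tick 3: prefer A, take crate from A; A=[keg,reel,flask,bolt] B=[disk,grate] C=[orb,peg,crate]
Tick 4: prefer B, take disk from B; A=[keg,reel,flask,bolt] B=[grate] C=[orb,peg,crate,disk]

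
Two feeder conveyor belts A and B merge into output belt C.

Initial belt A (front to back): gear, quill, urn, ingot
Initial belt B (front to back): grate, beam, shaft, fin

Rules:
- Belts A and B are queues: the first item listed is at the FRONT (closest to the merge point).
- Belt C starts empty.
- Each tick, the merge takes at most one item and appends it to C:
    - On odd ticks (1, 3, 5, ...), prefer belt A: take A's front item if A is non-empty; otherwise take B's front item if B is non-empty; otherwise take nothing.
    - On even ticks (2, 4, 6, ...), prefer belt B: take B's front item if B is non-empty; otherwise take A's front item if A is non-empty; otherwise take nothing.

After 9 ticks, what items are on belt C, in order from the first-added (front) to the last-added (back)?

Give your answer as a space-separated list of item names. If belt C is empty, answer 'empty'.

Tick 1: prefer A, take gear from A; A=[quill,urn,ingot] B=[grate,beam,shaft,fin] C=[gear]
Tick 2: prefer B, take grate from B; A=[quill,urn,ingot] B=[beam,shaft,fin] C=[gear,grate]
Tick 3: prefer A, take quill from A; A=[urn,ingot] B=[beam,shaft,fin] C=[gear,grate,quill]
Tick 4: prefer B, take beam from B; A=[urn,ingot] B=[shaft,fin] C=[gear,grate,quill,beam]
Tick 5: prefer A, take urn from A; A=[ingot] B=[shaft,fin] C=[gear,grate,quill,beam,urn]
Tick 6: prefer B, take shaft from B; A=[ingot] B=[fin] C=[gear,grate,quill,beam,urn,shaft]
Tick 7: prefer A, take ingot from A; A=[-] B=[fin] C=[gear,grate,quill,beam,urn,shaft,ingot]
Tick 8: prefer B, take fin from B; A=[-] B=[-] C=[gear,grate,quill,beam,urn,shaft,ingot,fin]
Tick 9: prefer A, both empty, nothing taken; A=[-] B=[-] C=[gear,grate,quill,beam,urn,shaft,ingot,fin]

Answer: gear grate quill beam urn shaft ingot fin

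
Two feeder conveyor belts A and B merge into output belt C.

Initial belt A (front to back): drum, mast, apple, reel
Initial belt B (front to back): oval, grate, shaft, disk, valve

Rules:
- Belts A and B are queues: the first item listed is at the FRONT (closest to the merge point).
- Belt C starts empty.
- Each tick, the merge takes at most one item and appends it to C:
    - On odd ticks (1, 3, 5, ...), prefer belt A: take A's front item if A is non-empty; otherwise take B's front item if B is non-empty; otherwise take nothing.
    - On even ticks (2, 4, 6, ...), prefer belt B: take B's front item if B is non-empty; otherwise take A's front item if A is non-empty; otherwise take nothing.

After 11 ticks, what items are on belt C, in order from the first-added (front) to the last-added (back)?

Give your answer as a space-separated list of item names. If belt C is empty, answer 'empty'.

Tick 1: prefer A, take drum from A; A=[mast,apple,reel] B=[oval,grate,shaft,disk,valve] C=[drum]
Tick 2: prefer B, take oval from B; A=[mast,apple,reel] B=[grate,shaft,disk,valve] C=[drum,oval]
Tick 3: prefer A, take mast from A; A=[apple,reel] B=[grate,shaft,disk,valve] C=[drum,oval,mast]
Tick 4: prefer B, take grate from B; A=[apple,reel] B=[shaft,disk,valve] C=[drum,oval,mast,grate]
Tick 5: prefer A, take apple from A; A=[reel] B=[shaft,disk,valve] C=[drum,oval,mast,grate,apple]
Tick 6: prefer B, take shaft from B; A=[reel] B=[disk,valve] C=[drum,oval,mast,grate,apple,shaft]
Tick 7: prefer A, take reel from A; A=[-] B=[disk,valve] C=[drum,oval,mast,grate,apple,shaft,reel]
Tick 8: prefer B, take disk from B; A=[-] B=[valve] C=[drum,oval,mast,grate,apple,shaft,reel,disk]
Tick 9: prefer A, take valve from B; A=[-] B=[-] C=[drum,oval,mast,grate,apple,shaft,reel,disk,valve]
Tick 10: prefer B, both empty, nothing taken; A=[-] B=[-] C=[drum,oval,mast,grate,apple,shaft,reel,disk,valve]
Tick 11: prefer A, both empty, nothing taken; A=[-] B=[-] C=[drum,oval,mast,grate,apple,shaft,reel,disk,valve]

Answer: drum oval mast grate apple shaft reel disk valve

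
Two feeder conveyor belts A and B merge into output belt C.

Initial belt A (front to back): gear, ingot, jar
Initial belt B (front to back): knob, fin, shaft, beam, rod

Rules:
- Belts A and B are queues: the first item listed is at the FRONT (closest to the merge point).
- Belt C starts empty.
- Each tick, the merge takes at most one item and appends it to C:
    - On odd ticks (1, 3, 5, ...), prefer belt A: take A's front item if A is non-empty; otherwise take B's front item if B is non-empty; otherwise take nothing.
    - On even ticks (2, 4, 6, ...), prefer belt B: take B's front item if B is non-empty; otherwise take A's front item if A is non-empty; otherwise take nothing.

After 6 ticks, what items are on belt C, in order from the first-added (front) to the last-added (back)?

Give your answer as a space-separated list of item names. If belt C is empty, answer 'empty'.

Answer: gear knob ingot fin jar shaft

Derivation:
Tick 1: prefer A, take gear from A; A=[ingot,jar] B=[knob,fin,shaft,beam,rod] C=[gear]
Tick 2: prefer B, take knob from B; A=[ingot,jar] B=[fin,shaft,beam,rod] C=[gear,knob]
Tick 3: prefer A, take ingot from A; A=[jar] B=[fin,shaft,beam,rod] C=[gear,knob,ingot]
Tick 4: prefer B, take fin from B; A=[jar] B=[shaft,beam,rod] C=[gear,knob,ingot,fin]
Tick 5: prefer A, take jar from A; A=[-] B=[shaft,beam,rod] C=[gear,knob,ingot,fin,jar]
Tick 6: prefer B, take shaft from B; A=[-] B=[beam,rod] C=[gear,knob,ingot,fin,jar,shaft]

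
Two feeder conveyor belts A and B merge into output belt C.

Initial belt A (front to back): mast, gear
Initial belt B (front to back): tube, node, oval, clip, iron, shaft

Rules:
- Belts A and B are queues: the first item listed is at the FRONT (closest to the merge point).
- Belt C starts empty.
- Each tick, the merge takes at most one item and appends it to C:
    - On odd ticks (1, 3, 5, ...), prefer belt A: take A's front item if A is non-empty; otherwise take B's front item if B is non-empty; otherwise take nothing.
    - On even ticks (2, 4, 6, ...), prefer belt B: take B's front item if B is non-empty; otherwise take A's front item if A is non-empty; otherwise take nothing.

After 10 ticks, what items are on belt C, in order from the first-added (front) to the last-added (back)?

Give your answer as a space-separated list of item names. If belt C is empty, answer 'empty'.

Answer: mast tube gear node oval clip iron shaft

Derivation:
Tick 1: prefer A, take mast from A; A=[gear] B=[tube,node,oval,clip,iron,shaft] C=[mast]
Tick 2: prefer B, take tube from B; A=[gear] B=[node,oval,clip,iron,shaft] C=[mast,tube]
Tick 3: prefer A, take gear from A; A=[-] B=[node,oval,clip,iron,shaft] C=[mast,tube,gear]
Tick 4: prefer B, take node from B; A=[-] B=[oval,clip,iron,shaft] C=[mast,tube,gear,node]
Tick 5: prefer A, take oval from B; A=[-] B=[clip,iron,shaft] C=[mast,tube,gear,node,oval]
Tick 6: prefer B, take clip from B; A=[-] B=[iron,shaft] C=[mast,tube,gear,node,oval,clip]
Tick 7: prefer A, take iron from B; A=[-] B=[shaft] C=[mast,tube,gear,node,oval,clip,iron]
Tick 8: prefer B, take shaft from B; A=[-] B=[-] C=[mast,tube,gear,node,oval,clip,iron,shaft]
Tick 9: prefer A, both empty, nothing taken; A=[-] B=[-] C=[mast,tube,gear,node,oval,clip,iron,shaft]
Tick 10: prefer B, both empty, nothing taken; A=[-] B=[-] C=[mast,tube,gear,node,oval,clip,iron,shaft]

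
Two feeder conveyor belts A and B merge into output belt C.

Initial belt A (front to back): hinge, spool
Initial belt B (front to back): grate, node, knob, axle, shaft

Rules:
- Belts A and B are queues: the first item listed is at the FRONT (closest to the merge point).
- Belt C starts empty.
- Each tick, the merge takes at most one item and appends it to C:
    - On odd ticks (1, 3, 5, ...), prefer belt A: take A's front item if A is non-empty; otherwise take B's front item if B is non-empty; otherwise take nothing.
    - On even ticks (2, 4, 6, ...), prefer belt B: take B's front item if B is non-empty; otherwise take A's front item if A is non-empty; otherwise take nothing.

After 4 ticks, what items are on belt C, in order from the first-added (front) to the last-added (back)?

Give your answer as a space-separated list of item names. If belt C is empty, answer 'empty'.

Answer: hinge grate spool node

Derivation:
Tick 1: prefer A, take hinge from A; A=[spool] B=[grate,node,knob,axle,shaft] C=[hinge]
Tick 2: prefer B, take grate from B; A=[spool] B=[node,knob,axle,shaft] C=[hinge,grate]
Tick 3: prefer A, take spool from A; A=[-] B=[node,knob,axle,shaft] C=[hinge,grate,spool]
Tick 4: prefer B, take node from B; A=[-] B=[knob,axle,shaft] C=[hinge,grate,spool,node]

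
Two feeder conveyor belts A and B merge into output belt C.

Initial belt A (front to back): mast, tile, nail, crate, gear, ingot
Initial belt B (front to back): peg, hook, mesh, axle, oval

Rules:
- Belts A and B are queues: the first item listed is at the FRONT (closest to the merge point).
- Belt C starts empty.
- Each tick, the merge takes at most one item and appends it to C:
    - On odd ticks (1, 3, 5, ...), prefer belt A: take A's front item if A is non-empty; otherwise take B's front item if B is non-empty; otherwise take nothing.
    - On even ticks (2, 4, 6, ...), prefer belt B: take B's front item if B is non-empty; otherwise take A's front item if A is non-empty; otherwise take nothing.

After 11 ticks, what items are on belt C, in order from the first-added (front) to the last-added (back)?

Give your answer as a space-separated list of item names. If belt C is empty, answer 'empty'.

Tick 1: prefer A, take mast from A; A=[tile,nail,crate,gear,ingot] B=[peg,hook,mesh,axle,oval] C=[mast]
Tick 2: prefer B, take peg from B; A=[tile,nail,crate,gear,ingot] B=[hook,mesh,axle,oval] C=[mast,peg]
Tick 3: prefer A, take tile from A; A=[nail,crate,gear,ingot] B=[hook,mesh,axle,oval] C=[mast,peg,tile]
Tick 4: prefer B, take hook from B; A=[nail,crate,gear,ingot] B=[mesh,axle,oval] C=[mast,peg,tile,hook]
Tick 5: prefer A, take nail from A; A=[crate,gear,ingot] B=[mesh,axle,oval] C=[mast,peg,tile,hook,nail]
Tick 6: prefer B, take mesh from B; A=[crate,gear,ingot] B=[axle,oval] C=[mast,peg,tile,hook,nail,mesh]
Tick 7: prefer A, take crate from A; A=[gear,ingot] B=[axle,oval] C=[mast,peg,tile,hook,nail,mesh,crate]
Tick 8: prefer B, take axle from B; A=[gear,ingot] B=[oval] C=[mast,peg,tile,hook,nail,mesh,crate,axle]
Tick 9: prefer A, take gear from A; A=[ingot] B=[oval] C=[mast,peg,tile,hook,nail,mesh,crate,axle,gear]
Tick 10: prefer B, take oval from B; A=[ingot] B=[-] C=[mast,peg,tile,hook,nail,mesh,crate,axle,gear,oval]
Tick 11: prefer A, take ingot from A; A=[-] B=[-] C=[mast,peg,tile,hook,nail,mesh,crate,axle,gear,oval,ingot]

Answer: mast peg tile hook nail mesh crate axle gear oval ingot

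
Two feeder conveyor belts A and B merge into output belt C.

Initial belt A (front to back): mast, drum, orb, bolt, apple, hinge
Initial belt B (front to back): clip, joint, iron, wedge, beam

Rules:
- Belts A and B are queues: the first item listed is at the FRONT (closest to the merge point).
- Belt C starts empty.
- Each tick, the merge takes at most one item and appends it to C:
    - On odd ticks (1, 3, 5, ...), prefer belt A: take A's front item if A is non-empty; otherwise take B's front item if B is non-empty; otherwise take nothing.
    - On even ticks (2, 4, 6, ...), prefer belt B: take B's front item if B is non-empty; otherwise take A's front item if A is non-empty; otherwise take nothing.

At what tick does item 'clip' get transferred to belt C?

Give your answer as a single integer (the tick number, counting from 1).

Answer: 2

Derivation:
Tick 1: prefer A, take mast from A; A=[drum,orb,bolt,apple,hinge] B=[clip,joint,iron,wedge,beam] C=[mast]
Tick 2: prefer B, take clip from B; A=[drum,orb,bolt,apple,hinge] B=[joint,iron,wedge,beam] C=[mast,clip]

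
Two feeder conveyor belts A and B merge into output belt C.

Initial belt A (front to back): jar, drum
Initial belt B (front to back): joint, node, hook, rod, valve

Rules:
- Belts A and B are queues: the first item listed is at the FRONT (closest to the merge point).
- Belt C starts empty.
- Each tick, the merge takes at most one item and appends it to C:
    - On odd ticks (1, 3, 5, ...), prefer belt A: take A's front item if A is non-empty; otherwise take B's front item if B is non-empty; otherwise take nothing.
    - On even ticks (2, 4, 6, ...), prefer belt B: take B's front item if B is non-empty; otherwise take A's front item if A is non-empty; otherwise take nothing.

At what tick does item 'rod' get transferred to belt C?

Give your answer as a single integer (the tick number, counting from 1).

Tick 1: prefer A, take jar from A; A=[drum] B=[joint,node,hook,rod,valve] C=[jar]
Tick 2: prefer B, take joint from B; A=[drum] B=[node,hook,rod,valve] C=[jar,joint]
Tick 3: prefer A, take drum from A; A=[-] B=[node,hook,rod,valve] C=[jar,joint,drum]
Tick 4: prefer B, take node from B; A=[-] B=[hook,rod,valve] C=[jar,joint,drum,node]
Tick 5: prefer A, take hook from B; A=[-] B=[rod,valve] C=[jar,joint,drum,node,hook]
Tick 6: prefer B, take rod from B; A=[-] B=[valve] C=[jar,joint,drum,node,hook,rod]

Answer: 6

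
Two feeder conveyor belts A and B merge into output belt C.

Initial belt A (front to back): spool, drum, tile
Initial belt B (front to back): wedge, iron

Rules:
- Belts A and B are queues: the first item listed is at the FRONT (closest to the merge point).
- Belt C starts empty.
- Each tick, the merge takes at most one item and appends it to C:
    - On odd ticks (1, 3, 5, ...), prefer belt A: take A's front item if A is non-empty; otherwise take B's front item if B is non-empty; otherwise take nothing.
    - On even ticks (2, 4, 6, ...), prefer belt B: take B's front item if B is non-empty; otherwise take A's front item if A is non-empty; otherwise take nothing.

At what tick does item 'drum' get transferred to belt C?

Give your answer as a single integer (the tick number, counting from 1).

Answer: 3

Derivation:
Tick 1: prefer A, take spool from A; A=[drum,tile] B=[wedge,iron] C=[spool]
Tick 2: prefer B, take wedge from B; A=[drum,tile] B=[iron] C=[spool,wedge]
Tick 3: prefer A, take drum from A; A=[tile] B=[iron] C=[spool,wedge,drum]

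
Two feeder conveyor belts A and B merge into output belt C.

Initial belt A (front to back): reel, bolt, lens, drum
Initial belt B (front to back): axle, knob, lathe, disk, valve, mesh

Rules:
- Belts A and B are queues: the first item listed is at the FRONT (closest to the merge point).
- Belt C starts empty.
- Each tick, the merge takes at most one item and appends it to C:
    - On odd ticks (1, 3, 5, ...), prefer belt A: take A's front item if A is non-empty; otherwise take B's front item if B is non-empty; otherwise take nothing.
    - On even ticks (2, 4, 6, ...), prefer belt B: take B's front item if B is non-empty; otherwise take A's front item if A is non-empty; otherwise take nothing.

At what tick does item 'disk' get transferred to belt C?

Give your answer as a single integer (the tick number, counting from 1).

Tick 1: prefer A, take reel from A; A=[bolt,lens,drum] B=[axle,knob,lathe,disk,valve,mesh] C=[reel]
Tick 2: prefer B, take axle from B; A=[bolt,lens,drum] B=[knob,lathe,disk,valve,mesh] C=[reel,axle]
Tick 3: prefer A, take bolt from A; A=[lens,drum] B=[knob,lathe,disk,valve,mesh] C=[reel,axle,bolt]
Tick 4: prefer B, take knob from B; A=[lens,drum] B=[lathe,disk,valve,mesh] C=[reel,axle,bolt,knob]
Tick 5: prefer A, take lens from A; A=[drum] B=[lathe,disk,valve,mesh] C=[reel,axle,bolt,knob,lens]
Tick 6: prefer B, take lathe from B; A=[drum] B=[disk,valve,mesh] C=[reel,axle,bolt,knob,lens,lathe]
Tick 7: prefer A, take drum from A; A=[-] B=[disk,valve,mesh] C=[reel,axle,bolt,knob,lens,lathe,drum]
Tick 8: prefer B, take disk from B; A=[-] B=[valve,mesh] C=[reel,axle,bolt,knob,lens,lathe,drum,disk]

Answer: 8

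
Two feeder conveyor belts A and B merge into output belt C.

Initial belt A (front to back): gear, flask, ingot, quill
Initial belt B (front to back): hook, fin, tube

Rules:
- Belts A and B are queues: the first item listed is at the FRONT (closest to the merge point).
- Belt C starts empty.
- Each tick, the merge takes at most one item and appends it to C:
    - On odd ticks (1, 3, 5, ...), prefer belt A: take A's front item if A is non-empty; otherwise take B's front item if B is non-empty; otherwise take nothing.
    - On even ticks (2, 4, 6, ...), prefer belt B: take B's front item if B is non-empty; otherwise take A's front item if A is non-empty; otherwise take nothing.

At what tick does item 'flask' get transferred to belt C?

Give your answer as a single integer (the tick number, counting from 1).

Tick 1: prefer A, take gear from A; A=[flask,ingot,quill] B=[hook,fin,tube] C=[gear]
Tick 2: prefer B, take hook from B; A=[flask,ingot,quill] B=[fin,tube] C=[gear,hook]
Tick 3: prefer A, take flask from A; A=[ingot,quill] B=[fin,tube] C=[gear,hook,flask]

Answer: 3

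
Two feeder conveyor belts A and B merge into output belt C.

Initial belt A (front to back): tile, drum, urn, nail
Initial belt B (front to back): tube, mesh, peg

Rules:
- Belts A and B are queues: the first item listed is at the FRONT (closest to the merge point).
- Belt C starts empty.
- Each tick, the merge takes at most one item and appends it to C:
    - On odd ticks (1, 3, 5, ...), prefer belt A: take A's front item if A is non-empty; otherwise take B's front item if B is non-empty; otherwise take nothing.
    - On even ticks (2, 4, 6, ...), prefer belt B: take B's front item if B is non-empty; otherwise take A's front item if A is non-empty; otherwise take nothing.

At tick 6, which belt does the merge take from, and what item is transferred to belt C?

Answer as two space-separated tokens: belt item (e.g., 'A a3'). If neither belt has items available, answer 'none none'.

Tick 1: prefer A, take tile from A; A=[drum,urn,nail] B=[tube,mesh,peg] C=[tile]
Tick 2: prefer B, take tube from B; A=[drum,urn,nail] B=[mesh,peg] C=[tile,tube]
Tick 3: prefer A, take drum from A; A=[urn,nail] B=[mesh,peg] C=[tile,tube,drum]
Tick 4: prefer B, take mesh from B; A=[urn,nail] B=[peg] C=[tile,tube,drum,mesh]
Tick 5: prefer A, take urn from A; A=[nail] B=[peg] C=[tile,tube,drum,mesh,urn]
Tick 6: prefer B, take peg from B; A=[nail] B=[-] C=[tile,tube,drum,mesh,urn,peg]

Answer: B peg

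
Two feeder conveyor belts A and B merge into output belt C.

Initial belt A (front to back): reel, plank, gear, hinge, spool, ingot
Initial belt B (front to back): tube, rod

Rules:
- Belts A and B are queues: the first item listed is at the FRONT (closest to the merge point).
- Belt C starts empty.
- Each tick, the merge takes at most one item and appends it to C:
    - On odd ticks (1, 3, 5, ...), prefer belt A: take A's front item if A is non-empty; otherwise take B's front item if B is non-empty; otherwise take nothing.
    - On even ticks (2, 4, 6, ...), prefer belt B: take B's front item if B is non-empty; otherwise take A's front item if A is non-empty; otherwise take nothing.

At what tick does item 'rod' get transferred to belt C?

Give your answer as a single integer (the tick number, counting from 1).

Answer: 4

Derivation:
Tick 1: prefer A, take reel from A; A=[plank,gear,hinge,spool,ingot] B=[tube,rod] C=[reel]
Tick 2: prefer B, take tube from B; A=[plank,gear,hinge,spool,ingot] B=[rod] C=[reel,tube]
Tick 3: prefer A, take plank from A; A=[gear,hinge,spool,ingot] B=[rod] C=[reel,tube,plank]
Tick 4: prefer B, take rod from B; A=[gear,hinge,spool,ingot] B=[-] C=[reel,tube,plank,rod]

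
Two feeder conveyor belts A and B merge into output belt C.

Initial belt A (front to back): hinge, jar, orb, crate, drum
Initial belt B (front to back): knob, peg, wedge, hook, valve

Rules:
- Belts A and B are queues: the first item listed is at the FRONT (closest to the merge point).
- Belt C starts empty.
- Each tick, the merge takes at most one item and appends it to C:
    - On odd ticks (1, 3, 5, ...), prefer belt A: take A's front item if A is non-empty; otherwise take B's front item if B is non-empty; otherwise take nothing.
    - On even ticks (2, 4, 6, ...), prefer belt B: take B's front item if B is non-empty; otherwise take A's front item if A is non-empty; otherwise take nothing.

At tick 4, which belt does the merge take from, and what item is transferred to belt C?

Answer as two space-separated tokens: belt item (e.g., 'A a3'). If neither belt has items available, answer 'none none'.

Answer: B peg

Derivation:
Tick 1: prefer A, take hinge from A; A=[jar,orb,crate,drum] B=[knob,peg,wedge,hook,valve] C=[hinge]
Tick 2: prefer B, take knob from B; A=[jar,orb,crate,drum] B=[peg,wedge,hook,valve] C=[hinge,knob]
Tick 3: prefer A, take jar from A; A=[orb,crate,drum] B=[peg,wedge,hook,valve] C=[hinge,knob,jar]
Tick 4: prefer B, take peg from B; A=[orb,crate,drum] B=[wedge,hook,valve] C=[hinge,knob,jar,peg]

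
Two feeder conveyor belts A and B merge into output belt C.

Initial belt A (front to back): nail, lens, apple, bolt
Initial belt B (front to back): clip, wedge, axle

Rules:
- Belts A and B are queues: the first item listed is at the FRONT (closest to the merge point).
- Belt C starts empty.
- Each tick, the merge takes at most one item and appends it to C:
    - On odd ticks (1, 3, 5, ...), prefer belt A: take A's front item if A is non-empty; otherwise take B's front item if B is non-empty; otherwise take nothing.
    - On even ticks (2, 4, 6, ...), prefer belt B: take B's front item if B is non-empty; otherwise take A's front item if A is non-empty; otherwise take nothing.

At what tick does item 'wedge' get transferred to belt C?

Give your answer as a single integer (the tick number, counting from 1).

Answer: 4

Derivation:
Tick 1: prefer A, take nail from A; A=[lens,apple,bolt] B=[clip,wedge,axle] C=[nail]
Tick 2: prefer B, take clip from B; A=[lens,apple,bolt] B=[wedge,axle] C=[nail,clip]
Tick 3: prefer A, take lens from A; A=[apple,bolt] B=[wedge,axle] C=[nail,clip,lens]
Tick 4: prefer B, take wedge from B; A=[apple,bolt] B=[axle] C=[nail,clip,lens,wedge]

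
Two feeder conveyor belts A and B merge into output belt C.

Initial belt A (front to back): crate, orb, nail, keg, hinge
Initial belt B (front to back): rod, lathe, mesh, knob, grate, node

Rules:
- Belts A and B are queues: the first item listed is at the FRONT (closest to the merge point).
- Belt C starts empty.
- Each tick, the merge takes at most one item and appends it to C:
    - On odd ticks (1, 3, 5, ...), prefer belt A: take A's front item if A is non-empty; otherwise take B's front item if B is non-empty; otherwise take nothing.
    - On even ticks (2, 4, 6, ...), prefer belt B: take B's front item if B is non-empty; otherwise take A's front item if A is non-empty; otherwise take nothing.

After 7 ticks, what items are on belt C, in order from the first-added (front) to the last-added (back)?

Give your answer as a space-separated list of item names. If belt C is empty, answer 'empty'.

Tick 1: prefer A, take crate from A; A=[orb,nail,keg,hinge] B=[rod,lathe,mesh,knob,grate,node] C=[crate]
Tick 2: prefer B, take rod from B; A=[orb,nail,keg,hinge] B=[lathe,mesh,knob,grate,node] C=[crate,rod]
Tick 3: prefer A, take orb from A; A=[nail,keg,hinge] B=[lathe,mesh,knob,grate,node] C=[crate,rod,orb]
Tick 4: prefer B, take lathe from B; A=[nail,keg,hinge] B=[mesh,knob,grate,node] C=[crate,rod,orb,lathe]
Tick 5: prefer A, take nail from A; A=[keg,hinge] B=[mesh,knob,grate,node] C=[crate,rod,orb,lathe,nail]
Tick 6: prefer B, take mesh from B; A=[keg,hinge] B=[knob,grate,node] C=[crate,rod,orb,lathe,nail,mesh]
Tick 7: prefer A, take keg from A; A=[hinge] B=[knob,grate,node] C=[crate,rod,orb,lathe,nail,mesh,keg]

Answer: crate rod orb lathe nail mesh keg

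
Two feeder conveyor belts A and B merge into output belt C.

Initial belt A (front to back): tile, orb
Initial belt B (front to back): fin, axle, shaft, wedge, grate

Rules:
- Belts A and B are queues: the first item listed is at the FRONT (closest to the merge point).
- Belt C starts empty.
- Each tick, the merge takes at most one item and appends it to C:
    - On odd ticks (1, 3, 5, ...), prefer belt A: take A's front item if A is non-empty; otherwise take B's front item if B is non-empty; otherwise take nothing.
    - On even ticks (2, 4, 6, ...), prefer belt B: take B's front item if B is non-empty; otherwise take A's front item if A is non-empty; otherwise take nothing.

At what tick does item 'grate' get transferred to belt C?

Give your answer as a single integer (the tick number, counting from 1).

Answer: 7

Derivation:
Tick 1: prefer A, take tile from A; A=[orb] B=[fin,axle,shaft,wedge,grate] C=[tile]
Tick 2: prefer B, take fin from B; A=[orb] B=[axle,shaft,wedge,grate] C=[tile,fin]
Tick 3: prefer A, take orb from A; A=[-] B=[axle,shaft,wedge,grate] C=[tile,fin,orb]
Tick 4: prefer B, take axle from B; A=[-] B=[shaft,wedge,grate] C=[tile,fin,orb,axle]
Tick 5: prefer A, take shaft from B; A=[-] B=[wedge,grate] C=[tile,fin,orb,axle,shaft]
Tick 6: prefer B, take wedge from B; A=[-] B=[grate] C=[tile,fin,orb,axle,shaft,wedge]
Tick 7: prefer A, take grate from B; A=[-] B=[-] C=[tile,fin,orb,axle,shaft,wedge,grate]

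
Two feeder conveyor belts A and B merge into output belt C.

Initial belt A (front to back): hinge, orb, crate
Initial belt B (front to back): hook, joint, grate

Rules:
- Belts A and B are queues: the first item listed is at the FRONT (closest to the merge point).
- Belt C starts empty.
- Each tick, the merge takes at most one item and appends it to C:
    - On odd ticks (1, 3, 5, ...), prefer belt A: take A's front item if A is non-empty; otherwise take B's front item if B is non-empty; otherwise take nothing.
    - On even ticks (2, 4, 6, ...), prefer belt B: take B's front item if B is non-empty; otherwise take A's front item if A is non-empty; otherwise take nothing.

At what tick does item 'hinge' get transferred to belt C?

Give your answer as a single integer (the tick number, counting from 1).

Answer: 1

Derivation:
Tick 1: prefer A, take hinge from A; A=[orb,crate] B=[hook,joint,grate] C=[hinge]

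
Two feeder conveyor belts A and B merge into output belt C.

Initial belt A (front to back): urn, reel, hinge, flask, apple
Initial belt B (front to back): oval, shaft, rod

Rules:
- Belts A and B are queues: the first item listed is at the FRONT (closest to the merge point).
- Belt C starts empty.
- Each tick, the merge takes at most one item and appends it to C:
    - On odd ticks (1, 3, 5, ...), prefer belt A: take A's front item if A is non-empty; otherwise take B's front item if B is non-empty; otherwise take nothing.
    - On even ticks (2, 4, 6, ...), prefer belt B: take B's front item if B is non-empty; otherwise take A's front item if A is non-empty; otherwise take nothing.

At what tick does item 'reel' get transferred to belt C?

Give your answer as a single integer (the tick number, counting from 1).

Answer: 3

Derivation:
Tick 1: prefer A, take urn from A; A=[reel,hinge,flask,apple] B=[oval,shaft,rod] C=[urn]
Tick 2: prefer B, take oval from B; A=[reel,hinge,flask,apple] B=[shaft,rod] C=[urn,oval]
Tick 3: prefer A, take reel from A; A=[hinge,flask,apple] B=[shaft,rod] C=[urn,oval,reel]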